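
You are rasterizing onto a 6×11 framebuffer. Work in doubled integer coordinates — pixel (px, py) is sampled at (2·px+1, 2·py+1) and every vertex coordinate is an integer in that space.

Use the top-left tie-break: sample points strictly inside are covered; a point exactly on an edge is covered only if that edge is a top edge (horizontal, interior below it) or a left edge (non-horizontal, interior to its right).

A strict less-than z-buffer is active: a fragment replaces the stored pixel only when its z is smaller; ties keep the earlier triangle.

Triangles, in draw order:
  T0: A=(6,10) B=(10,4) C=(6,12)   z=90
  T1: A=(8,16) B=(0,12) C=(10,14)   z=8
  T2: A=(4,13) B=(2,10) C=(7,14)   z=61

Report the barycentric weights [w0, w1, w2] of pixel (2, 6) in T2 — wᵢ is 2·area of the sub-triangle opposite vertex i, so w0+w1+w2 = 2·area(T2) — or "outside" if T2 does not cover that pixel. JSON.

T0:
  2·area = 8
  edge (6, 10)→(10, 4): d=(4,-6) top-left  bias=+0
  edge (10, 4)→(6, 12): d=(-4,8) right/bottom  bias=-1
  edge (6, 12)→(6, 10): d=(0,-2) top-left  bias=+0
    (3,4)@(7, 9): e=[2,4,2] → █
    (4,4)@(9, 9): e=[14,-12,6] → ·
    (3,5)@(7, 11): e=[10,-4,2] → ·
  covered (1 px):
    · · · · · ·
    · · · · · ·
    · · · · · ·
    · · · · · ·
    · · · █ · ·
    · · · · · ·
    · · · · · ·
    · · · · · ·
    · · · · · ·
    · · · · · ·
    · · · · · ·
T1:
  2·area = 24
  edge (8, 16)→(0, 12): d=(-8,-4) top-left  bias=+0
  edge (0, 12)→(10, 14): d=(10,2) right/bottom  bias=-1
  edge (10, 14)→(8, 16): d=(-2,2) right/bottom  bias=-1
    (1,6)@(3, 13): e=[4,4,16] → █
    (2,6)@(5, 13): e=[12,0,12] → ·  [on edge]
    (5,6)@(11, 13): e=[36,-12,0] → ·  [on edge]
    (1,7)@(3, 15): e=[-12,24,12] → ·
    (3,7)@(7, 15): e=[4,16,4] → █
    (4,7)@(9, 15): e=[12,12,0] → ·  [on edge]
    (3,8)@(7, 17): e=[-12,36,0] → ·  [on edge]
    (2,9)@(5, 19): e=[-36,60,0] → ·  [on edge]
    (1,10)@(3, 21): e=[-60,84,0] → ·  [on edge]
  covered (2 px):
    · · · · · ·
    · · · · · ·
    · · · · · ·
    · · · · · ·
    · · · · · ·
    · · · · · ·
    · █ · · · ·
    · · · █ · ·
    · · · · · ·
    · · · · · ·
    · · · · · ·
T2:
  2·area = 7
  edge (4, 13)→(2, 10): d=(-2,-3) top-left  bias=+0
  edge (2, 10)→(7, 14): d=(5,4) right/bottom  bias=-1
  edge (7, 14)→(4, 13): d=(-3,-1) top-left  bias=+0
    (1,5)@(3, 11): e=[1,1,5] → █
    (2,5)@(5, 11): e=[7,-7,7] → ·
    (1,6)@(3, 13): e=[-3,11,-1] → ·
    (2,6)@(5, 13): e=[3,3,1] → █
    (3,6)@(7, 13): e=[9,-5,3] → ·
    (2,7)@(5, 15): e=[-1,13,-5] → ·
  covered (2 px):
    · · · · · ·
    · · · · · ·
    · · · · · ·
    · · · · · ·
    · · · · · ·
    · █ · · · ·
    · · █ · · ·
    · · · · · ·
    · · · · · ·
    · · · · · ·
    · · · · · ·

Answer: [3,1,3]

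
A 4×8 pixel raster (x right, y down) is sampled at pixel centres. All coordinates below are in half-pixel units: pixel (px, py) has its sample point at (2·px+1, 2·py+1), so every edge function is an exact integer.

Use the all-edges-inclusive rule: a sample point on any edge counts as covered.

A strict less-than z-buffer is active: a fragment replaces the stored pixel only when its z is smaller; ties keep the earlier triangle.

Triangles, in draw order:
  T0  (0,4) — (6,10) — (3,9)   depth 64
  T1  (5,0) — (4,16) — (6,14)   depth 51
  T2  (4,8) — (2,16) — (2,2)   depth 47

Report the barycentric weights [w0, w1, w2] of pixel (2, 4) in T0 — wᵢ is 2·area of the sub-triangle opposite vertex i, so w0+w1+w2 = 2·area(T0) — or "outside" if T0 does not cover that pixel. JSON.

T0:
  2·area = 12
  edge (0, 4)→(6, 10): d=(6,6) inclusive
  edge (6, 10)→(3, 9): d=(-3,-1) inclusive
  edge (3, 9)→(0, 4): d=(-3,-5) inclusive
    (0,2)@(1, 5): e=[0,10,2] → #  [on edge]
    (1,2)@(3, 5): e=[-12,12,12] → ·
    (0,3)@(1, 7): e=[12,4,-4] → ·
    (1,3)@(3, 7): e=[0,6,6] → #  [on edge]
    (2,3)@(5, 7): e=[-12,8,16] → ·
    (1,4)@(3, 9): e=[12,0,0] → #  [on edge]
    (2,4)@(5, 9): e=[0,2,10] → #  [on edge]
    (3,4)@(7, 9): e=[-12,4,20] → ·
    (1,5)@(3, 11): e=[24,-6,-6] → ·
    (2,5)@(5, 11): e=[12,-4,4] → ·
    (3,5)@(7, 11): e=[0,-2,14] → ·  [on edge]
  covered (4 px):
    · · · ·
    · · · ·
    # · · ·
    · # · ·
    · # # ·
    · · · ·
    · · · ·
    · · · ·
T1:
  2·area = 30  (B↔C swapped to make it positive)
  edge (5, 0)→(6, 14): d=(1,14) inclusive
  edge (6, 14)→(4, 16): d=(-2,2) inclusive
  edge (4, 16)→(5, 0): d=(1,-16) inclusive
    (2,0)@(5, 1): e=[1,28,1] → #
    (3,0)@(7, 1): e=[-27,24,33] → ·
    (2,1)@(5, 3): e=[3,24,3] → #
    (3,1)@(7, 3): e=[-25,20,35] → ·
    (2,2)@(5, 5): e=[5,20,5] → #
    (3,2)@(7, 5): e=[-23,16,37] → ·
    (2,3)@(5, 7): e=[7,16,7] → #
    (3,3)@(7, 7): e=[-21,12,39] → ·
    (2,4)@(5, 9): e=[9,12,9] → #
    (3,4)@(7, 9): e=[-19,8,41] → ·
    (2,5)@(5, 11): e=[11,8,11] → #
    (3,5)@(7, 11): e=[-17,4,43] → ·
    (3,6)@(7, 13): e=[-15,0,45] → ·  [on edge]
    (2,7)@(5, 15): e=[15,0,15] → #  [on edge]
  covered (8 px):
    · · # ·
    · · # ·
    · · # ·
    · · # ·
    · · # ·
    · · # ·
    · · # ·
    · · # ·
T2:
  2·area = 28
  edge (4, 8)→(2, 16): d=(-2,8) inclusive
  edge (2, 16)→(2, 2): d=(0,-14) inclusive
  edge (2, 2)→(4, 8): d=(2,6) inclusive
    (1,2)@(3, 5): e=[14,14,0] → #  [on edge]
    (2,2)@(5, 5): e=[-2,42,-12] → ·
    (1,3)@(3, 7): e=[10,14,4] → #
    (2,3)@(5, 7): e=[-6,42,-8] → ·
    (1,4)@(3, 9): e=[6,14,8] → #
    (2,4)@(5, 9): e=[-10,42,-4] → ·
    (1,5)@(3, 11): e=[2,14,12] → #
    (2,5)@(5, 11): e=[-14,42,0] → ·  [on edge]
    (1,6)@(3, 13): e=[-2,14,16] → ·
  covered (4 px):
    · · · ·
    · · · ·
    · # · ·
    · # · ·
    · # · ·
    · # · ·
    · · · ·
    · · · ·

Result: [2,10,0]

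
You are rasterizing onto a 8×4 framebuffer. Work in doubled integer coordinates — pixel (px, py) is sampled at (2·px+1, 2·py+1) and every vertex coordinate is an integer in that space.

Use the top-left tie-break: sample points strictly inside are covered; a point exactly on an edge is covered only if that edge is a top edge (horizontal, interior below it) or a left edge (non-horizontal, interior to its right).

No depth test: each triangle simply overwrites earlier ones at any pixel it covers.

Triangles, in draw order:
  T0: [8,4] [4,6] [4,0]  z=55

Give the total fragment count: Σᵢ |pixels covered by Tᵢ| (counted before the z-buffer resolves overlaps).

T0:
  2·area = 24
  edge (8, 4)→(4, 6): d=(-4,2) right/bottom  bias=-1
  edge (4, 6)→(4, 0): d=(0,-6) top-left  bias=+0
  edge (4, 0)→(8, 4): d=(4,4) right/bottom  bias=-1
    (2,0)@(5, 1): e=[18,6,0] → ·  [on edge]
    (2,1)@(5, 3): e=[10,6,8] → #
    (3,1)@(7, 3): e=[6,18,0] → ·  [on edge]
    (2,2)@(5, 5): e=[2,6,16] → #
    (3,2)@(7, 5): e=[-2,18,8] → ·
    (4,2)@(9, 5): e=[-6,30,0] → ·  [on edge]
    (2,3)@(5, 7): e=[-6,6,24] → ·
    (5,3)@(11, 7): e=[-18,42,0] → ·  [on edge]
  covered (2 px):
    · · · · · · · ·
    · · # · · · · ·
    · · # · · · · ·
    · · · · · · · ·

Result: 2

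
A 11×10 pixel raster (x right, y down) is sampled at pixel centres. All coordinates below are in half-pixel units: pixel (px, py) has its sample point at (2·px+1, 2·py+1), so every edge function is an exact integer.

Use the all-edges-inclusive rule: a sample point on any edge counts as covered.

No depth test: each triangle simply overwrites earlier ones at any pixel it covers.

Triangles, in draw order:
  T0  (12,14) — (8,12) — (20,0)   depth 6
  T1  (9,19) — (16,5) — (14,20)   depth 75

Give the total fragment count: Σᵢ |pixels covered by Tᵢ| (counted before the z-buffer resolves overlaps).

T0:
  2·area = 72
  edge (12, 14)→(8, 12): d=(-4,-2) inclusive
  edge (8, 12)→(20, 0): d=(12,-12) inclusive
  edge (20, 0)→(12, 14): d=(-8,14) inclusive
    (9,0)@(19, 1): e=[66,0,6] → X  [on edge]
    (10,0)@(21, 1): e=[70,24,-22] → .
    (8,1)@(17, 3): e=[54,0,18] → X  [on edge]
    (9,1)@(19, 3): e=[58,24,-10] → .
    (7,2)@(15, 5): e=[42,0,30] → X  [on edge]
    (9,2)@(19, 5): e=[50,48,-26] → .
    (6,3)@(13, 7): e=[30,0,42] → X  [on edge]
    (8,3)@(17, 7): e=[38,48,-14] → .
    (5,4)@(11, 9): e=[18,0,54] → X  [on edge]
    (7,4)@(15, 9): e=[26,48,-2] → .
    (4,5)@(9, 11): e=[6,0,66] → X  [on edge]
    (7,5)@(15, 11): e=[18,72,-18] → .
    (3,6)@(7, 13): e=[-6,0,78] → .  [on edge]
    (2,7)@(5, 15): e=[-18,0,90] → .  [on edge]
    (1,8)@(3, 17): e=[-30,0,102] → .  [on edge]
    (0,9)@(1, 19): e=[-42,0,114] → .  [on edge]
  covered (12 px):
    . . . . . . . . . X .
    . . . . . . . . X . .
    . . . . . . . X X . .
    . . . . . . X X . . .
    . . . . . X X . . . .
    . . . . X X X . . . .
    . . . . . X . . . . .
    . . . . . . . . . . .
    . . . . . . . . . . .
    . . . . . . . . . . .
T1:
  2·area = 77
  edge (9, 19)→(16, 5): d=(7,-14) inclusive
  edge (16, 5)→(14, 20): d=(-2,15) inclusive
  edge (14, 20)→(9, 19): d=(-5,-1) inclusive
    (8,1)@(17, 3): e=[0,-11,88] → .  [on edge]
    (7,3)@(15, 7): e=[0,11,66] → X  [on edge]
    (8,3)@(17, 7): e=[28,-19,68] → .
    (7,4)@(15, 9): e=[14,7,56] → X
    (8,4)@(17, 9): e=[42,-23,58] → .
    (6,5)@(13, 11): e=[0,33,44] → X  [on edge]
    (8,5)@(17, 11): e=[56,-27,48] → .
    (6,6)@(13, 13): e=[14,29,34] → X
    (7,6)@(15, 13): e=[42,-1,36] → .
    (5,7)@(11, 15): e=[0,55,22] → X  [on edge]
    (7,7)@(15, 15): e=[56,-5,26] → .
    (5,8)@(11, 17): e=[14,51,12] → X
    (4,9)@(9, 19): e=[0,77,0] → X  [on edge]
  covered (12 px):
    . . . . . . . . . . .
    . . . . . . . . . . .
    . . . . . . . . . . .
    . . . . . . . X . . .
    . . . . . . . X . . .
    . . . . . . X X . . .
    . . . . . . X . . . .
    . . . . . X X . . . .
    . . . . . X X . . . .
    . . . . X X X . . . .

Result: 24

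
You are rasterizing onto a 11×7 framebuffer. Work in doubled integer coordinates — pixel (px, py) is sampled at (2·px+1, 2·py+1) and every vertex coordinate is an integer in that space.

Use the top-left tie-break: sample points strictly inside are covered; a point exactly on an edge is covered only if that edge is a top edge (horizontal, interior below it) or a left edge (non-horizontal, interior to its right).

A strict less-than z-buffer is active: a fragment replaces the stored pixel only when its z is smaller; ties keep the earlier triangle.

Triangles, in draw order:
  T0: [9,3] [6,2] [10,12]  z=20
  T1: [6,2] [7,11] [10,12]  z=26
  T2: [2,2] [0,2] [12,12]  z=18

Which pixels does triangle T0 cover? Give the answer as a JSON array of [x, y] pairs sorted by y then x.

T0:
  2·area = 26  (B↔C swapped to make it positive)
  edge (9, 3)→(10, 12): d=(1,9) right/bottom  bias=-1
  edge (10, 12)→(6, 2): d=(-4,-10) top-left  bias=+0
  edge (6, 2)→(9, 3): d=(3,1) right/bottom  bias=-1
    (1,0)@(3, 1): e=[52,-26,0] → ·  [on edge]
    (3,1)@(7, 3): e=[18,6,2] → #
    (4,1)@(9, 3): e=[0,26,0] → ·  [on edge]
    (3,2)@(7, 5): e=[20,-2,8] → ·
    (4,2)@(9, 5): e=[2,18,6] → #
    (5,2)@(11, 5): e=[-16,38,4] → ·
    (7,2)@(15, 5): e=[-52,78,0] → ·  [on edge]
    (4,3)@(9, 7): e=[4,10,12] → #
    (5,3)@(11, 7): e=[-14,30,10] → ·
    (10,3)@(21, 7): e=[-104,130,0] → ·  [on edge]
    (4,4)@(9, 9): e=[6,2,18] → #
    (5,4)@(11, 9): e=[-12,22,16] → ·
  covered (4 px):
    · · · · · · · · · · ·
    · · · # · · · · · · ·
    · · · · # · · · · · ·
    · · · · # · · · · · ·
    · · · · # · · · · · ·
    · · · · · · · · · · ·
    · · · · · · · · · · ·
T1:
  2·area = 26  (B↔C swapped to make it positive)
  edge (6, 2)→(10, 12): d=(4,10) right/bottom  bias=-1
  edge (10, 12)→(7, 11): d=(-3,-1) top-left  bias=+0
  edge (7, 11)→(6, 2): d=(-1,-9) top-left  bias=+0
    (3,2)@(7, 5): e=[2,18,6] → #
    (4,2)@(9, 5): e=[-18,20,24] → ·
    (3,3)@(7, 7): e=[10,12,4] → #
    (4,3)@(9, 7): e=[-10,14,22] → ·
    (0,4)@(1, 9): e=[78,0,-52] → ·  [on edge]
    (3,4)@(7, 9): e=[18,6,2] → #
    (4,4)@(9, 9): e=[-2,8,20] → ·
    (3,5)@(7, 11): e=[26,0,0] → #  [on edge]
    (4,5)@(9, 11): e=[6,2,18] → #
    (5,5)@(11, 11): e=[-14,4,36] → ·
    (3,6)@(7, 13): e=[34,-6,-2] → ·
    (4,6)@(9, 13): e=[14,-4,16] → ·
    (6,6)@(13, 13): e=[-26,0,52] → ·  [on edge]
  covered (5 px):
    · · · · · · · · · · ·
    · · · · · · · · · · ·
    · · · # · · · · · · ·
    · · · # · · · · · · ·
    · · · # · · · · · · ·
    · · · # # · · · · · ·
    · · · · · · · · · · ·
T2:
  2·area = 20  (B↔C swapped to make it positive)
  edge (2, 2)→(12, 12): d=(10,10) right/bottom  bias=-1
  edge (12, 12)→(0, 2): d=(-12,-10) top-left  bias=+0
  edge (0, 2)→(2, 2): d=(2,0) top-left  bias=+0
    (0,0)@(1, 1): e=[0,22,-2] → ·  [on edge]
    (1,1)@(3, 3): e=[0,18,2] → ·  [on edge]
    (2,2)@(5, 5): e=[0,14,6] → ·  [on edge]
    (3,3)@(7, 7): e=[0,10,10] → ·  [on edge]
    (4,4)@(9, 9): e=[0,6,14] → ·  [on edge]
    (5,5)@(11, 11): e=[0,2,18] → ·  [on edge]
    (6,6)@(13, 13): e=[0,-2,22] → ·  [on edge]
  covered (0 px):
    · · · · · · · · · · ·
    · · · · · · · · · · ·
    · · · · · · · · · · ·
    · · · · · · · · · · ·
    · · · · · · · · · · ·
    · · · · · · · · · · ·
    · · · · · · · · · · ·

Answer: [[3,1],[4,2],[4,3],[4,4]]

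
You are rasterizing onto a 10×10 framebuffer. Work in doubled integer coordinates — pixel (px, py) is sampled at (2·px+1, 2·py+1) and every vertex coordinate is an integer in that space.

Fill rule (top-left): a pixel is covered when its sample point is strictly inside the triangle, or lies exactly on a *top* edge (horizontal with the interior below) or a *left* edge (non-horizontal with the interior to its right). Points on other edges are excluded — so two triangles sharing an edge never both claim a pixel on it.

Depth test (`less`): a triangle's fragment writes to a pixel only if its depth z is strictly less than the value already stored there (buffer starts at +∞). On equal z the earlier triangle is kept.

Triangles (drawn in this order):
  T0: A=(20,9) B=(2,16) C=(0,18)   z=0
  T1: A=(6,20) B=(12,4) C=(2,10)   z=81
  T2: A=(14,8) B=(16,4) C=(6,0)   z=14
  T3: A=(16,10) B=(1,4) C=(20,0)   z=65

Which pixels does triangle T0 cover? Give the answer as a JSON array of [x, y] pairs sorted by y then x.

T0:
  2·area = 22  (B↔C swapped to make it positive)
  edge (20, 9)→(0, 18): d=(-20,9) right/bottom  bias=-1
  edge (0, 18)→(2, 16): d=(2,-2) top-left  bias=+0
  edge (2, 16)→(20, 9): d=(18,-7) top-left  bias=+0
    (8,0)@(17, 1): e=[187,0,-165] → ·  [on edge]
    (7,1)@(15, 3): e=[165,0,-143] → ·  [on edge]
    (6,2)@(13, 5): e=[143,0,-121] → ·  [on edge]
    (5,3)@(11, 7): e=[121,0,-99] → ·  [on edge]
    (4,4)@(9, 9): e=[99,0,-77] → ·  [on edge]
    (3,5)@(7, 11): e=[77,0,-55] → ·  [on edge]
    (7,5)@(15, 11): e=[5,16,1] → #
    (8,5)@(17, 11): e=[-13,20,15] → ·
    (2,6)@(5, 13): e=[55,0,-33] → ·  [on edge]
    (5,6)@(11, 13): e=[1,12,9] → #
    (6,6)@(13, 13): e=[-17,16,23] → ·
    (7,6)@(15, 13): e=[-35,20,37] → ·
    (1,7)@(3, 15): e=[33,0,-11] → ·  [on edge]
    (0,8)@(1, 17): e=[11,0,11] → #  [on edge]
  covered (4 px):
    · · · · · · · · · ·
    · · · · · · · · · ·
    · · · · · · · · · ·
    · · · · · · · · · ·
    · · · · · · · · · ·
    · · · · · · · # · ·
    · · · · · # · · · ·
    · · # · · · · · · ·
    # · · · · · · · · ·
    · · · · · · · · · ·
T1:
  2·area = 124  (B↔C swapped to make it positive)
  edge (6, 20)→(2, 10): d=(-4,-10) top-left  bias=+0
  edge (2, 10)→(12, 4): d=(10,-6) top-left  bias=+0
  edge (12, 4)→(6, 20): d=(-6,16) right/bottom  bias=-1
    (8,0)@(17, 1): e=[186,0,-62] → ·  [on edge]
    (5,2)@(11, 5): e=[110,4,10] → #
    (6,2)@(13, 5): e=[130,16,-22] → ·
    (3,3)@(7, 7): e=[62,0,62] → #  [on edge]
    (4,3)@(9, 7): e=[82,12,30] → #
    (5,3)@(11, 7): e=[102,24,-2] → ·
    (2,4)@(5, 9): e=[34,8,82] → #
    (5,4)@(11, 9): e=[94,44,-14] → ·
    (1,5)@(3, 11): e=[6,16,102] → #
    (5,5)@(11, 11): e=[86,64,-26] → ·
    (1,6)@(3, 13): e=[-2,36,90] → ·
    (2,6)@(5, 13): e=[18,48,58] → #
  covered (16 px):
    · · · · · · · · · ·
    · · · · · · · · · ·
    · · · · · # · · · ·
    · · · # # · · · · ·
    · · # # # · · · · ·
    · # # # # · · · · ·
    · · # # · · · · · ·
    · · # # · · · · · ·
    · · # # · · · · · ·
    · · · · · · · · · ·
T2:
  2·area = 48  (B↔C swapped to make it positive)
  edge (14, 8)→(6, 0): d=(-8,-8) top-left  bias=+0
  edge (6, 0)→(16, 4): d=(10,4) right/bottom  bias=-1
  edge (16, 4)→(14, 8): d=(-2,4) right/bottom  bias=-1
    (3,0)@(7, 1): e=[0,6,42] → #  [on edge]
    (4,0)@(9, 1): e=[16,-2,34] → ·
    (3,1)@(7, 3): e=[-16,26,38] → ·
    (4,1)@(9, 3): e=[0,18,30] → #  [on edge]
    (5,1)@(11, 3): e=[16,10,22] → #
    (6,1)@(13, 3): e=[32,2,14] → #
    (7,1)@(15, 3): e=[48,-6,6] → ·
    (4,2)@(9, 5): e=[-16,38,26] → ·
    (5,2)@(11, 5): e=[0,30,18] → #  [on edge]
    (7,2)@(15, 5): e=[32,14,2] → #
    (8,2)@(17, 5): e=[48,6,-6] → ·
    (5,3)@(11, 7): e=[-16,50,14] → ·
    (6,3)@(13, 7): e=[0,42,6] → #  [on edge]
    (7,4)@(15, 9): e=[0,54,-6] → ·  [on edge]
    (8,5)@(17, 11): e=[0,66,-18] → ·  [on edge]
    (9,6)@(19, 13): e=[0,78,-30] → ·  [on edge]
  covered (8 px):
    · · · # · · · · · ·
    · · · · # # # · · ·
    · · · · · # # # · ·
    · · · · · · # · · ·
    · · · · · · · · · ·
    · · · · · · · · · ·
    · · · · · · · · · ·
    · · · · · · · · · ·
    · · · · · · · · · ·
    · · · · · · · · · ·
T3:
  2·area = 174
  edge (16, 10)→(1, 4): d=(-15,-6) top-left  bias=+0
  edge (1, 4)→(20, 0): d=(19,-4) top-left  bias=+0
  edge (20, 0)→(16, 10): d=(-4,10) right/bottom  bias=-1
    (8,0)@(17, 1): e=[141,7,26] → #
    (9,0)@(19, 1): e=[153,15,6] → #
    (3,1)@(7, 3): e=[51,5,118] → #
    (4,1)@(9, 3): e=[63,13,98] → #
    (5,1)@(11, 3): e=[75,21,78] → #
    (6,1)@(13, 3): e=[87,29,58] → #
    (7,1)@(15, 3): e=[99,37,38] → #
    (9,1)@(19, 3): e=[123,53,-2] → ·
    (2,2)@(5, 5): e=[9,35,130] → #
    (9,2)@(19, 5): e=[93,91,-10] → ·
    (2,3)@(5, 7): e=[-21,73,122] → ·
    (3,3)@(7, 7): e=[-9,81,102] → ·
  covered (21 px):
    · · · · · · · · # #
    · · · # # # # # # ·
    · · # # # # # # # ·
    · · · · # # # # # ·
    · · · · · · · # · ·
    · · · · · · · · · ·
    · · · · · · · · · ·
    · · · · · · · · · ·
    · · · · · · · · · ·
    · · · · · · · · · ·

Final: [[7,5],[5,6],[2,7],[0,8]]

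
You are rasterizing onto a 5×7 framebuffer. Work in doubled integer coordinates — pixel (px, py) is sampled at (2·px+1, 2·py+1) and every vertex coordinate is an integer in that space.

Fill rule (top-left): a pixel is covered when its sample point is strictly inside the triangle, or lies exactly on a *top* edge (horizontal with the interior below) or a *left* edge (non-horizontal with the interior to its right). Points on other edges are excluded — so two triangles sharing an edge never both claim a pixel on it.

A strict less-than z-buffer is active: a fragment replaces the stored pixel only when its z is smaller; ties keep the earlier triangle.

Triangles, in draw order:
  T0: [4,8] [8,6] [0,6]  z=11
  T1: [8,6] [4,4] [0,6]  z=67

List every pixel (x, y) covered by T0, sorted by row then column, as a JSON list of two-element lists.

T0:
  2·area = 16  (B↔C swapped to make it positive)
  edge (4, 8)→(0, 6): d=(-4,-2) top-left  bias=+0
  edge (0, 6)→(8, 6): d=(8,0) top-left  bias=+0
  edge (8, 6)→(4, 8): d=(-4,2) right/bottom  bias=-1
    (1,3)@(3, 7): e=[2,8,6] → █
    (2,3)@(5, 7): e=[6,8,2] → █
    (3,3)@(7, 7): e=[10,8,-2] → ·
    (1,4)@(3, 9): e=[-6,24,-2] → ·
    (2,4)@(5, 9): e=[-2,24,-6] → ·
  covered (2 px):
    · · · · ·
    · · · · ·
    · · · · ·
    · █ █ · ·
    · · · · ·
    · · · · ·
    · · · · ·
T1:
  2·area = 16  (B↔C swapped to make it positive)
  edge (8, 6)→(0, 6): d=(-8,0) right/bottom  bias=-1
  edge (0, 6)→(4, 4): d=(4,-2) top-left  bias=+0
  edge (4, 4)→(8, 6): d=(4,2) right/bottom  bias=-1
    (1,2)@(3, 5): e=[8,2,6] → █
    (2,2)@(5, 5): e=[8,6,2] → █
    (3,2)@(7, 5): e=[8,10,-2] → ·
    (1,3)@(3, 7): e=[-8,10,14] → ·
    (2,3)@(5, 7): e=[-8,14,10] → ·
  covered (2 px):
    · · · · ·
    · · · · ·
    · █ █ · ·
    · · · · ·
    · · · · ·
    · · · · ·
    · · · · ·

Answer: [[1,3],[2,3]]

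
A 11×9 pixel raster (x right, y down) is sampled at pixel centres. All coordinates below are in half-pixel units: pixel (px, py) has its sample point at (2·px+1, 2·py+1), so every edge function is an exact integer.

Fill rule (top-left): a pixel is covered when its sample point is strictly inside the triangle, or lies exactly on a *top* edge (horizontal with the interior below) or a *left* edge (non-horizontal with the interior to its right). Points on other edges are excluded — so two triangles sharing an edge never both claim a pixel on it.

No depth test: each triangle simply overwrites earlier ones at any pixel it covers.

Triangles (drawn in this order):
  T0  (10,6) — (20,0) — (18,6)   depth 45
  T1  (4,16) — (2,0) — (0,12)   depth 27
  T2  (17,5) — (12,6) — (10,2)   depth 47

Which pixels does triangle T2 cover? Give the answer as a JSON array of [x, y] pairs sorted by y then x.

T0:
  2·area = 48
  edge (10, 6)→(20, 0): d=(10,-6) top-left  bias=+0
  edge (20, 0)→(18, 6): d=(-2,6) right/bottom  bias=-1
  edge (18, 6)→(10, 6): d=(-8,0) right/bottom  bias=-1
    (9,0)@(19, 1): e=[4,4,40] → █
    (10,0)@(21, 1): e=[16,-8,40] → ·
    (7,1)@(15, 3): e=[0,24,24] → █  [on edge]
    (8,1)@(17, 3): e=[12,12,24] → █
    (9,1)@(19, 3): e=[24,0,24] → ·  [on edge]
    (6,2)@(13, 5): e=[8,32,8] → █
    (9,2)@(19, 5): e=[44,-4,8] → ·
    (6,3)@(13, 7): e=[28,28,-8] → ·
    (7,3)@(15, 7): e=[40,16,-8] → ·
    (8,3)@(17, 7): e=[52,4,-8] → ·
    (2,4)@(5, 9): e=[0,72,-24] → ·  [on edge]
    (8,4)@(17, 9): e=[72,0,-24] → ·  [on edge]
    (7,7)@(15, 15): e=[120,0,-72] → ·  [on edge]
  covered (6 px):
    · · · · · · · · · █ ·
    · · · · · · · █ █ · ·
    · · · · · · █ █ █ · ·
    · · · · · · · · · · ·
    · · · · · · · · · · ·
    · · · · · · · · · · ·
    · · · · · · · · · · ·
    · · · · · · · · · · ·
    · · · · · · · · · · ·
T1:
  2·area = 56  (B↔C swapped to make it positive)
  edge (4, 16)→(0, 12): d=(-4,-4) top-left  bias=+0
  edge (0, 12)→(2, 0): d=(2,-12) top-left  bias=+0
  edge (2, 0)→(4, 16): d=(2,16) right/bottom  bias=-1
    (0,3)@(1, 7): e=[24,2,30] → █
    (1,3)@(3, 7): e=[32,26,-2] → ·
    (0,4)@(1, 9): e=[16,6,34] → █
    (1,4)@(3, 9): e=[24,30,2] → █
    (2,4)@(5, 9): e=[32,54,-30] → ·
    (0,5)@(1, 11): e=[8,10,38] → █
    (2,5)@(5, 11): e=[24,58,-26] → ·
    (0,6)@(1, 13): e=[0,14,42] → █  [on edge]
    (2,6)@(5, 13): e=[16,62,-22] → ·
    (0,7)@(1, 15): e=[-8,18,46] → ·
    (1,7)@(3, 15): e=[0,42,14] → █  [on edge]
    (2,7)@(5, 15): e=[8,66,-18] → ·
    (2,8)@(5, 17): e=[0,70,-14] → ·  [on edge]
  covered (8 px):
    · · · · · · · · · · ·
    · · · · · · · · · · ·
    · · · · · · · · · · ·
    █ · · · · · · · · · ·
    █ █ · · · · · · · · ·
    █ █ · · · · · · · · ·
    █ █ · · · · · · · · ·
    · █ · · · · · · · · ·
    · · · · · · · · · · ·
T2:
  2·area = 22
  edge (17, 5)→(12, 6): d=(-5,1) right/bottom  bias=-1
  edge (12, 6)→(10, 2): d=(-2,-4) top-left  bias=+0
  edge (10, 2)→(17, 5): d=(7,3) right/bottom  bias=-1
    (5,1)@(11, 3): e=[16,2,4] → █
    (6,1)@(13, 3): e=[14,10,-2] → ·
    (5,2)@(11, 5): e=[6,-2,18] → ·
    (6,2)@(13, 5): e=[4,6,12] → █
    (7,2)@(15, 5): e=[2,14,6] → █
    (8,2)@(17, 5): e=[0,22,0] → ·  [on edge]
    (3,3)@(7, 7): e=[0,-22,44] → ·  [on edge]
    (6,3)@(13, 7): e=[-6,2,26] → ·
    (7,3)@(15, 7): e=[-8,10,20] → ·
  covered (3 px):
    · · · · · · · · · · ·
    · · · · · █ · · · · ·
    · · · · · · █ █ · · ·
    · · · · · · · · · · ·
    · · · · · · · · · · ·
    · · · · · · · · · · ·
    · · · · · · · · · · ·
    · · · · · · · · · · ·
    · · · · · · · · · · ·

Final: [[5,1],[6,2],[7,2]]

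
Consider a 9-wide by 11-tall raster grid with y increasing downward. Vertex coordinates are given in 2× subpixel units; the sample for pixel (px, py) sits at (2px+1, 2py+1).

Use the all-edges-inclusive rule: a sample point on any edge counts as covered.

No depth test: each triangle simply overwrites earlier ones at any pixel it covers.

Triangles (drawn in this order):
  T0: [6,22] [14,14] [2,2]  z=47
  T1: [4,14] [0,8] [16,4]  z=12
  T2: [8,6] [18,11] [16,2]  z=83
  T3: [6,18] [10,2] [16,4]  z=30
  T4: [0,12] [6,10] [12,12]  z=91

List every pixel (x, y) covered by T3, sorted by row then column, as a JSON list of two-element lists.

T0:
  2·area = 192  (B↔C swapped to make it positive)
  edge (6, 22)→(2, 2): d=(-4,-20) inclusive
  edge (2, 2)→(14, 14): d=(12,12) inclusive
  edge (14, 14)→(6, 22): d=(-8,8) inclusive
    (0,0)@(1, 1): e=[-16,0,208] → .  [on edge]
    (1,1)@(3, 3): e=[16,0,176] → X  [on edge]
    (2,1)@(5, 3): e=[56,-24,160] → .
    (1,2)@(3, 5): e=[8,24,160] → X
    (2,2)@(5, 5): e=[48,0,144] → X  [on edge]
    (3,2)@(7, 5): e=[88,-24,128] → .
    (1,3)@(3, 7): e=[0,48,144] → X  [on edge]
    (3,3)@(7, 7): e=[80,0,112] → X  [on edge]
    (4,3)@(9, 7): e=[120,-24,96] → .
    (1,4)@(3, 9): e=[-8,72,128] → .
    (2,4)@(5, 9): e=[32,48,112] → X
    (4,4)@(9, 9): e=[112,0,80] → X  [on edge]
    (5,5)@(11, 11): e=[144,0,48] → X  [on edge]
    (8,5)@(17, 11): e=[264,-72,0] → .  [on edge]
    (6,6)@(13, 13): e=[176,0,16] → X  [on edge]
    (7,6)@(15, 13): e=[216,-24,0] → .  [on edge]
    (6,7)@(13, 15): e=[168,24,0] → X  [on edge]
    (7,7)@(15, 15): e=[208,0,-16] → .  [on edge]
    (2,8)@(5, 17): e=[0,144,48] → X  [on edge]
    (5,8)@(11, 17): e=[120,72,0] → X  [on edge]
    (8,8)@(17, 17): e=[240,0,-48] → .  [on edge]
    (4,9)@(9, 19): e=[72,120,0] → X  [on edge]
    (3,10)@(7, 21): e=[24,168,0] → X  [on edge]
  covered (30 px):
    . . . . . . . . .
    . X . . . . . . .
    . X X . . . . . .
    . X X X . . . . .
    . . X X X . . . .
    . . X X X X . . .
    . . X X X X X . .
    . . X X X X X . .
    . . X X X X . . .
    . . . X X . . . .
    . . . X . . . . .
T1:
  2·area = 112
  edge (4, 14)→(0, 8): d=(-4,-6) inclusive
  edge (0, 8)→(16, 4): d=(16,-4) inclusive
  edge (16, 4)→(4, 14): d=(-12,10) inclusive
    (6,2)@(13, 5): e=[90,4,18] → X
    (7,2)@(15, 5): e=[102,12,-2] → .
    (2,3)@(5, 7): e=[34,4,74] → X
    (3,3)@(7, 7): e=[46,12,54] → X
    (4,3)@(9, 7): e=[58,20,34] → X
    (5,3)@(11, 7): e=[70,28,14] → X
    (6,3)@(13, 7): e=[82,36,-6] → .
    (0,4)@(1, 9): e=[2,20,90] → X
    (1,4)@(3, 9): e=[14,28,70] → X
    (5,4)@(11, 9): e=[62,60,-10] → .
    (0,5)@(1, 11): e=[-6,52,66] → .
    (1,5)@(3, 11): e=[6,60,46] → X
  covered (14 px):
    . . . . . . . . .
    . . . . . . . . .
    . . . . . . X . .
    . . X X X X . . .
    X X X X X . . . .
    . X X X . . . . .
    . . X . . . . . .
    . . . . . . . . .
    . . . . . . . . .
    . . . . . . . . .
    . . . . . . . . .
T2:
  2·area = 80  (B↔C swapped to make it positive)
  edge (8, 6)→(16, 2): d=(8,-4) inclusive
  edge (16, 2)→(18, 11): d=(2,9) inclusive
  edge (18, 11)→(8, 6): d=(-10,-5) inclusive
    (7,1)@(15, 3): e=[4,11,65] → X
    (8,1)@(17, 3): e=[12,-7,75] → .
    (5,2)@(11, 5): e=[4,51,25] → X
    (6,2)@(13, 5): e=[12,33,35] → X
    (8,2)@(17, 5): e=[28,-3,55] → .
    (5,3)@(11, 7): e=[20,55,5] → X
    (8,3)@(17, 7): e=[44,1,35] → X
    (5,4)@(11, 9): e=[36,59,-15] → .
    (6,4)@(13, 9): e=[44,41,-5] → .
    (7,4)@(15, 9): e=[52,23,5] → X
    (7,5)@(15, 11): e=[68,27,-15] → .
    (8,5)@(17, 11): e=[76,9,-5] → .
  covered (10 px):
    . . . . . . . . .
    . . . . . . . X .
    . . . . . X X X .
    . . . . . X X X X
    . . . . . . . X X
    . . . . . . . . .
    . . . . . . . . .
    . . . . . . . . .
    . . . . . . . . .
    . . . . . . . . .
    . . . . . . . . .
T3:
  2·area = 104
  edge (6, 18)→(10, 2): d=(4,-16) inclusive
  edge (10, 2)→(16, 4): d=(6,2) inclusive
  edge (16, 4)→(6, 18): d=(-10,14) inclusive
    (3,0)@(7, 1): e=[-52,0,156] → .  [on edge]
    (5,1)@(11, 3): e=[20,4,80] → X
    (6,1)@(13, 3): e=[52,0,52] → X  [on edge]
    (7,1)@(15, 3): e=[84,-4,24] → .
    (5,2)@(11, 5): e=[28,16,60] → X
    (7,2)@(15, 5): e=[92,8,4] → X
    (8,2)@(17, 5): e=[124,4,-24] → .
    (4,3)@(9, 7): e=[4,32,68] → X
    (7,3)@(15, 7): e=[100,20,-16] → .
    (4,4)@(9, 9): e=[12,44,48] → X
    (6,4)@(13, 9): e=[76,36,-8] → .
    (4,5)@(9, 11): e=[20,56,28] → X
    (5,5)@(11, 11): e=[52,52,0] → X  [on edge]
  covered (14 px):
    . . . . . . . . .
    . . . . . X X . .
    . . . . . X X X .
    . . . . X X X . .
    . . . . X X . . .
    . . . . X X . . .
    . . . . X . . . .
    . . . X . . . . .
    . . . . . . . . .
    . . . . . . . . .
    . . . . . . . . .
T4:
  2·area = 24
  edge (0, 12)→(6, 10): d=(6,-2) inclusive
  edge (6, 10)→(12, 12): d=(6,2) inclusive
  edge (12, 12)→(0, 12): d=(-12,0) inclusive
    (7,3)@(15, 7): e=[0,-36,60] → .  [on edge]
    (1,4)@(3, 9): e=[-12,0,36] → .  [on edge]
    (4,4)@(9, 9): e=[0,-12,36] → .  [on edge]
    (1,5)@(3, 11): e=[0,12,12] → X  [on edge]
    (2,5)@(5, 11): e=[4,8,12] → X
    (3,5)@(7, 11): e=[8,4,12] → X
    (4,5)@(9, 11): e=[12,0,12] → X  [on edge]
    (5,5)@(11, 11): e=[16,-4,12] → .
    (1,6)@(3, 13): e=[12,24,-12] → .
    (2,6)@(5, 13): e=[16,20,-12] → .
    (3,6)@(7, 13): e=[20,16,-12] → .
    (4,6)@(9, 13): e=[24,12,-12] → .
    (7,6)@(15, 13): e=[36,0,-12] → .  [on edge]
  covered (4 px):
    . . . . . . . . .
    . . . . . . . . .
    . . . . . . . . .
    . . . . . . . . .
    . . . . . . . . .
    . X X X X . . . .
    . . . . . . . . .
    . . . . . . . . .
    . . . . . . . . .
    . . . . . . . . .
    . . . . . . . . .

Answer: [[5,1],[6,1],[5,2],[6,2],[7,2],[4,3],[5,3],[6,3],[4,4],[5,4],[4,5],[5,5],[4,6],[3,7]]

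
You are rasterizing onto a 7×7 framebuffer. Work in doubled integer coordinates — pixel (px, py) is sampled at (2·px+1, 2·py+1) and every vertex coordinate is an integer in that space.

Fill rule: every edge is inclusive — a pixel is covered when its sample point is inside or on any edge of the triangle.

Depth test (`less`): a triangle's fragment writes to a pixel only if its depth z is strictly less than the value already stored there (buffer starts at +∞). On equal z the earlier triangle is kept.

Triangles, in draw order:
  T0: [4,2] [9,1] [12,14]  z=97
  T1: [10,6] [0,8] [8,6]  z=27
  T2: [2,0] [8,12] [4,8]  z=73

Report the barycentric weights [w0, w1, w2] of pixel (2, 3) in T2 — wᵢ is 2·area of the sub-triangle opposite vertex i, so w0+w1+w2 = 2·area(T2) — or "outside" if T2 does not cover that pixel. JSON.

T0:
  2·area = 68
  edge (4, 2)→(9, 1): d=(5,-1) inclusive
  edge (9, 1)→(12, 14): d=(3,13) inclusive
  edge (12, 14)→(4, 2): d=(-8,-12) inclusive
    (4,0)@(9, 1): e=[0,0,68] → X  [on edge]
    (5,0)@(11, 1): e=[2,-26,92] → .
    (2,1)@(5, 3): e=[6,58,4] → X
    (3,1)@(7, 3): e=[8,32,28] → X
    (5,1)@(11, 3): e=[12,-20,76] → .
    (2,2)@(5, 5): e=[16,64,-12] → .
    (3,2)@(7, 5): e=[18,38,12] → X
    (5,2)@(11, 5): e=[22,-14,60] → .
    (3,3)@(7, 7): e=[28,44,-4] → .
    (4,3)@(9, 7): e=[30,18,20] → X
    (5,3)@(11, 7): e=[32,-8,44] → .
    (4,4)@(9, 9): e=[40,24,4] → X
  covered (9 px):
    . . . . X . .
    . . X X X . .
    . . . X X . .
    . . . . X . .
    . . . . X . .
    . . . . . X .
    . . . . . . .
T1:
  2·area = 4
  edge (10, 6)→(0, 8): d=(-10,2) inclusive
  edge (0, 8)→(8, 6): d=(8,-2) inclusive
  edge (8, 6)→(10, 6): d=(2,0) inclusive
    (2,3)@(5, 7): e=[0,2,2] → X  [on edge]
    (3,3)@(7, 7): e=[-4,6,2] → .
    (2,4)@(5, 9): e=[-20,18,6] → .
  covered (1 px):
    . . . . . . .
    . . . . . . .
    . . . . . . .
    . . X . . . .
    . . . . . . .
    . . . . . . .
    . . . . . . .
T2:
  2·area = 24
  edge (2, 0)→(8, 12): d=(6,12) inclusive
  edge (8, 12)→(4, 8): d=(-4,-4) inclusive
  edge (4, 8)→(2, 0): d=(-2,-8) inclusive
    (1,1)@(3, 3): e=[6,16,2] → X
    (2,1)@(5, 3): e=[-18,24,18] → .
    (0,2)@(1, 5): e=[42,0,-18] → .  [on edge]
    (1,2)@(3, 5): e=[18,8,-2] → .
    (1,3)@(3, 7): e=[30,0,-6] → .  [on edge]
    (2,3)@(5, 7): e=[6,8,10] → X
    (3,3)@(7, 7): e=[-18,16,26] → .
    (2,4)@(5, 9): e=[18,0,6] → X  [on edge]
    (3,4)@(7, 9): e=[-6,8,22] → .
    (2,5)@(5, 11): e=[30,-8,2] → .
    (3,5)@(7, 11): e=[6,0,18] → X  [on edge]
    (4,5)@(9, 11): e=[-18,8,34] → .
    (4,6)@(9, 13): e=[-6,0,30] → .  [on edge]
  covered (4 px):
    . . . . . . .
    . X . . . . .
    . . . . . . .
    . . X . . . .
    . . X . . . .
    . . . X . . .
    . . . . . . .

Result: [8,10,6]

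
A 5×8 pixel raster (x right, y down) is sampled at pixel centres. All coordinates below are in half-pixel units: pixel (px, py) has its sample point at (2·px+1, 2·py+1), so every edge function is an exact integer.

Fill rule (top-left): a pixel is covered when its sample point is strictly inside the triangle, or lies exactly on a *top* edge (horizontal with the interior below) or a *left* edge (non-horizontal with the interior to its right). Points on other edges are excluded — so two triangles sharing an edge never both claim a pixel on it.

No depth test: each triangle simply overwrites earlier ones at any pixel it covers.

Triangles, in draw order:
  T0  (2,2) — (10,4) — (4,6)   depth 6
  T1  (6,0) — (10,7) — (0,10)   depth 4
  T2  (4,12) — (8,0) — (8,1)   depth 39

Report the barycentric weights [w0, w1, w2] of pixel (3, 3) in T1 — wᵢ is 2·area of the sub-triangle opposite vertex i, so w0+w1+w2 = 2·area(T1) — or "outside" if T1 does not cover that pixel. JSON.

T0:
  2·area = 28
  edge (2, 2)→(10, 4): d=(8,2) right/bottom  bias=-1
  edge (10, 4)→(4, 6): d=(-6,2) right/bottom  bias=-1
  edge (4, 6)→(2, 2): d=(-2,-4) top-left  bias=+0
    (1,1)@(3, 3): e=[6,20,2] → #
    (2,1)@(5, 3): e=[2,16,10] → #
    (3,1)@(7, 3): e=[-2,12,18] → ·
    (1,2)@(3, 5): e=[22,8,-2] → ·
    (2,2)@(5, 5): e=[18,4,6] → #
    (3,2)@(7, 5): e=[14,0,14] → ·  [on edge]
    (0,3)@(1, 7): e=[42,0,-14] → ·  [on edge]
    (2,3)@(5, 7): e=[34,-8,2] → ·
  covered (3 px):
    · · · · ·
    · # # · ·
    · · # · ·
    · · · · ·
    · · · · ·
    · · · · ·
    · · · · ·
    · · · · ·
T1:
  2·area = 82
  edge (6, 0)→(10, 7): d=(4,7) right/bottom  bias=-1
  edge (10, 7)→(0, 10): d=(-10,3) right/bottom  bias=-1
  edge (0, 10)→(6, 0): d=(6,-10) top-left  bias=+0
    (2,1)@(5, 3): e=[19,55,8] → #
    (3,1)@(7, 3): e=[5,49,28] → #
    (4,1)@(9, 3): e=[-9,43,48] → ·
    (1,2)@(3, 5): e=[41,41,0] → #  [on edge]
    (4,2)@(9, 5): e=[-1,23,60] → ·
    (1,3)@(3, 7): e=[49,21,12] → #
    (4,3)@(9, 7): e=[7,3,72] → #
    (0,4)@(1, 9): e=[71,7,4] → #
    (2,4)@(5, 9): e=[43,-5,44] → ·
    (3,4)@(7, 9): e=[29,-11,64] → ·
    (4,4)@(9, 9): e=[15,-17,84] → ·
    (0,5)@(1, 11): e=[79,-13,16] → ·
  covered (11 px):
    · · · · ·
    · · # # ·
    · # # # ·
    · # # # #
    # # · · ·
    · · · · ·
    · · · · ·
    · · · · ·
T2:
  2·area = 4
  edge (4, 12)→(8, 0): d=(4,-12) top-left  bias=+0
  edge (8, 0)→(8, 1): d=(0,1) right/bottom  bias=-1
  edge (8, 1)→(4, 12): d=(-4,11) right/bottom  bias=-1
    (3,1)@(7, 3): e=[0,1,3] → #  [on edge]
    (4,1)@(9, 3): e=[24,-1,-19] → ·
    (3,2)@(7, 5): e=[8,1,-5] → ·
    (2,4)@(5, 9): e=[0,3,1] → #  [on edge]
    (3,4)@(7, 9): e=[24,1,-21] → ·
    (2,5)@(5, 11): e=[8,3,-7] → ·
    (1,7)@(3, 15): e=[0,5,-1] → ·  [on edge]
  covered (2 px):
    · · · · ·
    · · · # ·
    · · · · ·
    · · · · ·
    · · # · ·
    · · · · ·
    · · · · ·
    · · · · ·

Answer: [9,52,21]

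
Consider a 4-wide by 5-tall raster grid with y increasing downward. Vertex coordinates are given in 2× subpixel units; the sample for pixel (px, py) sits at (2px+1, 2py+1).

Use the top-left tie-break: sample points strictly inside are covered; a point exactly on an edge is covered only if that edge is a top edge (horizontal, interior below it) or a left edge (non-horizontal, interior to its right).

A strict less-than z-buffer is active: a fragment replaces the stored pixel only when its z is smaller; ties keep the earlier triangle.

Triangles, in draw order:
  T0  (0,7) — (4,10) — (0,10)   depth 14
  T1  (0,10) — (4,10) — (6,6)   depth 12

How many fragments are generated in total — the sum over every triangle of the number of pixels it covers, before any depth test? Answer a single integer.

T0:
  2·area = 12
  edge (0, 7)→(4, 10): d=(4,3) right/bottom  bias=-1
  edge (4, 10)→(0, 10): d=(-4,0) right/bottom  bias=-1
  edge (0, 10)→(0, 7): d=(0,-3) top-left  bias=+0
    (0,4)@(1, 9): e=[5,4,3] → #
    (1,4)@(3, 9): e=[-1,4,9] → ·
  covered (1 px):
    · · · ·
    · · · ·
    · · · ·
    · · · ·
    # · · ·
T1:
  2·area = 16  (B↔C swapped to make it positive)
  edge (0, 10)→(6, 6): d=(6,-4) top-left  bias=+0
  edge (6, 6)→(4, 10): d=(-2,4) right/bottom  bias=-1
  edge (4, 10)→(0, 10): d=(-4,0) right/bottom  bias=-1
    (2,3)@(5, 7): e=[2,2,12] → #
    (3,3)@(7, 7): e=[10,-6,12] → ·
    (1,4)@(3, 9): e=[6,6,4] → #
    (2,4)@(5, 9): e=[14,-2,4] → ·
  covered (2 px):
    · · · ·
    · · · ·
    · · · ·
    · · # ·
    · # · ·

Result: 3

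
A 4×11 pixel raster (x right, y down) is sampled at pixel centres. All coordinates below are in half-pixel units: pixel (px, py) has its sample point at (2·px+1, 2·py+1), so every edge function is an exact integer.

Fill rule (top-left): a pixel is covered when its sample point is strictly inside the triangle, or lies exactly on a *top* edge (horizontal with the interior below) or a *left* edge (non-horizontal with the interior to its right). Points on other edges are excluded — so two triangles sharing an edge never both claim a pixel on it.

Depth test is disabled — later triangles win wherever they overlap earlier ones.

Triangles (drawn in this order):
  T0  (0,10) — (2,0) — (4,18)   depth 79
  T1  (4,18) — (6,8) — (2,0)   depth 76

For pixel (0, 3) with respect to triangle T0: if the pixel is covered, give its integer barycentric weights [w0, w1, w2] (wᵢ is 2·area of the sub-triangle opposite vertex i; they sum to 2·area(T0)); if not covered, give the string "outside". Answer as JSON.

T0:
  2·area = 56
  edge (0, 10)→(2, 0): d=(2,-10) top-left  bias=+0
  edge (2, 0)→(4, 18): d=(2,18) right/bottom  bias=-1
  edge (4, 18)→(0, 10): d=(-4,-8) top-left  bias=+0
    (0,2)@(1, 5): e=[0,28,28] → X  [on edge]
    (1,2)@(3, 5): e=[20,-8,44] → .
    (0,3)@(1, 7): e=[4,32,20] → X
    (1,3)@(3, 7): e=[24,-4,36] → .
    (0,4)@(1, 9): e=[8,36,12] → X
    (1,4)@(3, 9): e=[28,0,28] → .  [on edge]
    (0,5)@(1, 11): e=[12,40,4] → X
    (1,5)@(3, 11): e=[32,4,20] → X
    (2,5)@(5, 11): e=[52,-32,36] → .
    (0,6)@(1, 13): e=[16,44,-4] → .
    (1,6)@(3, 13): e=[36,8,12] → X
    (2,6)@(5, 13): e=[56,-28,28] → .
  covered (7 px):
    . . . .
    . . . .
    X . . .
    X . . .
    X . . .
    X X . .
    . X . .
    . X . .
    . . . .
    . . . .
    . . . .
T1:
  2·area = 56  (B↔C swapped to make it positive)
  edge (4, 18)→(2, 0): d=(-2,-18) top-left  bias=+0
  edge (2, 0)→(6, 8): d=(4,8) right/bottom  bias=-1
  edge (6, 8)→(4, 18): d=(-2,10) right/bottom  bias=-1
    (1,1)@(3, 3): e=[12,4,40] → X
    (2,1)@(5, 3): e=[48,-12,20] → .
    (3,1)@(7, 3): e=[84,-28,0] → .  [on edge]
    (1,2)@(3, 5): e=[8,12,36] → X
    (2,2)@(5, 5): e=[44,-4,16] → .
    (1,3)@(3, 7): e=[4,20,32] → X
    (2,3)@(5, 7): e=[40,4,12] → X
    (3,3)@(7, 7): e=[76,-12,-8] → .
    (1,4)@(3, 9): e=[0,28,28] → X  [on edge]
    (3,4)@(7, 9): e=[72,-4,-12] → .
    (1,5)@(3, 11): e=[-4,36,24] → .
    (2,5)@(5, 11): e=[32,20,4] → X
    (2,6)@(5, 13): e=[28,28,0] → .  [on edge]
  covered (7 px):
    . . . .
    . X . .
    . X . .
    . X X .
    . X X .
    . . X .
    . . . .
    . . . .
    . . . .
    . . . .
    . . . .

Final: [32,20,4]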